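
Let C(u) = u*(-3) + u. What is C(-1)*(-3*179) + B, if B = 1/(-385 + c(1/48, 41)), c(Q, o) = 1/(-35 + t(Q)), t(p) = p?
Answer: -694302941/646463 ≈ -1074.0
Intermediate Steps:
C(u) = -2*u (C(u) = -3*u + u = -2*u)
c(Q, o) = 1/(-35 + Q)
B = -1679/646463 (B = 1/(-385 + 1/(-35 + 1/48)) = 1/(-385 + 1/(-1679/48)) = 1/(-385 - 48/1679) = 1/(-646463/1679) = -1679/646463 ≈ -0.0025972)
C(-1)*(-3*179) + B = (-2*(-1))*(-3*179) - 1679/646463 = 2*(-537) - 1679/646463 = -1074 - 1679/646463 = -694302941/646463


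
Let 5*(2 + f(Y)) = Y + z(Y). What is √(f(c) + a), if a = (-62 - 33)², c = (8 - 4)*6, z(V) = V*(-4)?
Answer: √225215/5 ≈ 94.914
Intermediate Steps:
z(V) = -4*V
c = 24 (c = 4*6 = 24)
f(Y) = -2 - 3*Y/5 (f(Y) = -2 + (Y - 4*Y)/5 = -2 + (-3*Y)/5 = -2 - 3*Y/5)
a = 9025 (a = (-95)² = 9025)
√(f(c) + a) = √((-2 - ⅗*24) + 9025) = √((-2 - 72/5) + 9025) = √(-82/5 + 9025) = √(45043/5) = √225215/5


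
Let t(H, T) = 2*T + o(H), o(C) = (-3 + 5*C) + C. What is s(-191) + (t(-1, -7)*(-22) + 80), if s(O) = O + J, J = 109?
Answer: 504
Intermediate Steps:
o(C) = -3 + 6*C
t(H, T) = -3 + 2*T + 6*H (t(H, T) = 2*T + (-3 + 6*H) = -3 + 2*T + 6*H)
s(O) = 109 + O (s(O) = O + 109 = 109 + O)
s(-191) + (t(-1, -7)*(-22) + 80) = (109 - 191) + ((-3 + 2*(-7) + 6*(-1))*(-22) + 80) = -82 + ((-3 - 14 - 6)*(-22) + 80) = -82 + (-23*(-22) + 80) = -82 + (506 + 80) = -82 + 586 = 504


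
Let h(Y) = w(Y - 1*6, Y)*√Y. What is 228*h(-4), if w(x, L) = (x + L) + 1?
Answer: -5928*I ≈ -5928.0*I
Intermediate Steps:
w(x, L) = 1 + L + x (w(x, L) = (L + x) + 1 = 1 + L + x)
h(Y) = √Y*(-5 + 2*Y) (h(Y) = (1 + Y + (Y - 1*6))*√Y = (1 + Y + (Y - 6))*√Y = (1 + Y + (-6 + Y))*√Y = (-5 + 2*Y)*√Y = √Y*(-5 + 2*Y))
228*h(-4) = 228*(√(-4)*(-5 + 2*(-4))) = 228*((2*I)*(-5 - 8)) = 228*((2*I)*(-13)) = 228*(-26*I) = -5928*I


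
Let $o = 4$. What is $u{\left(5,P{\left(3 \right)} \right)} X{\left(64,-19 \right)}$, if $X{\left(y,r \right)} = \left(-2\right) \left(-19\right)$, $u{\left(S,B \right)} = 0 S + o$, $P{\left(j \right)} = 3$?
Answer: $152$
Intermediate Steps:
$u{\left(S,B \right)} = 4$ ($u{\left(S,B \right)} = 0 S + 4 = 0 + 4 = 4$)
$X{\left(y,r \right)} = 38$
$u{\left(5,P{\left(3 \right)} \right)} X{\left(64,-19 \right)} = 4 \cdot 38 = 152$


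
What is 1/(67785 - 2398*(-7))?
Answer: 1/84571 ≈ 1.1824e-5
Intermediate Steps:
1/(67785 - 2398*(-7)) = 1/(67785 + 16786) = 1/84571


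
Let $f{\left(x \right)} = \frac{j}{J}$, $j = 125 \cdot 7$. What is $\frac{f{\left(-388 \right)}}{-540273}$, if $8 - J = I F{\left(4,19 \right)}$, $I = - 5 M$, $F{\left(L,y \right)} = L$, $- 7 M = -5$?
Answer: $- \frac{6125}{84282588} \approx -7.2672 \cdot 10^{-5}$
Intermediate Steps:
$M = \frac{5}{7}$ ($M = \left(- \frac{1}{7}\right) \left(-5\right) = \frac{5}{7} \approx 0.71429$)
$I = - \frac{25}{7}$ ($I = \left(-5\right) \frac{5}{7} = - \frac{25}{7} \approx -3.5714$)
$j = 875$
$J = \frac{156}{7}$ ($J = 8 - \left(- \frac{25}{7}\right) 4 = 8 - - \frac{100}{7} = 8 + \frac{100}{7} = \frac{156}{7} \approx 22.286$)
$f{\left(x \right)} = \frac{6125}{156}$ ($f{\left(x \right)} = \frac{875}{\frac{156}{7}} = 875 \cdot \frac{7}{156} = \frac{6125}{156}$)
$\frac{f{\left(-388 \right)}}{-540273} = \frac{6125}{156 \left(-540273\right)} = \frac{6125}{156} \left(- \frac{1}{540273}\right) = - \frac{6125}{84282588}$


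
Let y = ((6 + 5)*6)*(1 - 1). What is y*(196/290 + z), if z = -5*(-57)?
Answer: 0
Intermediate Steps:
y = 0 (y = (11*6)*0 = 66*0 = 0)
z = 285
y*(196/290 + z) = 0*(196/290 + 285) = 0*(196*(1/290) + 285) = 0*(98/145 + 285) = 0*(41423/145) = 0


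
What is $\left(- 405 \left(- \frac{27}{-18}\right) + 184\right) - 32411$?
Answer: $- \frac{65669}{2} \approx -32835.0$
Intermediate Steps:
$\left(- 405 \left(- \frac{27}{-18}\right) + 184\right) - 32411 = \left(- 405 \left(\left(-27\right) \left(- \frac{1}{18}\right)\right) + 184\right) - 32411 = \left(\left(-405\right) \frac{3}{2} + 184\right) - 32411 = \left(- \frac{1215}{2} + 184\right) - 32411 = - \frac{847}{2} - 32411 = - \frac{65669}{2}$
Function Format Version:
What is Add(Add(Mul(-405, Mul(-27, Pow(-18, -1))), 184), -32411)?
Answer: Rational(-65669, 2) ≈ -32835.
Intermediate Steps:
Add(Add(Mul(-405, Mul(-27, Pow(-18, -1))), 184), -32411) = Add(Add(Mul(-405, Mul(-27, Rational(-1, 18))), 184), -32411) = Add(Add(Mul(-405, Rational(3, 2)), 184), -32411) = Add(Add(Rational(-1215, 2), 184), -32411) = Add(Rational(-847, 2), -32411) = Rational(-65669, 2)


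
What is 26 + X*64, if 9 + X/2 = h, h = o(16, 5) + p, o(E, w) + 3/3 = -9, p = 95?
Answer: 9754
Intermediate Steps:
o(E, w) = -10 (o(E, w) = -1 - 9 = -10)
h = 85 (h = -10 + 95 = 85)
X = 152 (X = -18 + 2*85 = -18 + 170 = 152)
26 + X*64 = 26 + 152*64 = 26 + 9728 = 9754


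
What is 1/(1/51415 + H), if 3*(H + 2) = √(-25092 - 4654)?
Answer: -47582577315/78728781414019 - 7930506675*I*√29746/78728781414019 ≈ -0.00060439 - 0.017373*I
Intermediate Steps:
H = -2 + I*√29746/3 (H = -2 + √(-25092 - 4654)/3 = -2 + √(-29746)/3 = -2 + (I*√29746)/3 = -2 + I*√29746/3 ≈ -2.0 + 57.49*I)
1/(1/51415 + H) = 1/(1/51415 + (-2 + I*√29746/3)) = 1/(-102829/51415 + I*√29746/3)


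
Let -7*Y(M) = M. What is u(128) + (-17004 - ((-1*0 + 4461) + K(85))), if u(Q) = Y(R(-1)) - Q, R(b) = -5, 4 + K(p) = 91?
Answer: -151755/7 ≈ -21679.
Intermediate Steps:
K(p) = 87 (K(p) = -4 + 91 = 87)
Y(M) = -M/7
u(Q) = 5/7 - Q (u(Q) = -1/7*(-5) - Q = 5/7 - Q)
u(128) + (-17004 - ((-1*0 + 4461) + K(85))) = (5/7 - 1*128) + (-17004 - ((-1*0 + 4461) + 87)) = (5/7 - 128) + (-17004 - ((0 + 4461) + 87)) = -891/7 + (-17004 - (4461 + 87)) = -891/7 + (-17004 - 1*4548) = -891/7 + (-17004 - 4548) = -891/7 - 21552 = -151755/7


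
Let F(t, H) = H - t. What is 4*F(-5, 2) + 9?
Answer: 37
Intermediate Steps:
4*F(-5, 2) + 9 = 4*(2 - 1*(-5)) + 9 = 4*(2 + 5) + 9 = 4*7 + 9 = 28 + 9 = 37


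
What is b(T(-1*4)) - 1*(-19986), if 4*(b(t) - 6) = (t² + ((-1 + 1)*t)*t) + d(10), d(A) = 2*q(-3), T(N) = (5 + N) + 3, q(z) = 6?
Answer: 19999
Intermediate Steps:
T(N) = 8 + N
d(A) = 12 (d(A) = 2*6 = 12)
b(t) = 9 + t²/4 (b(t) = 6 + ((t² + ((-1 + 1)*t)*t) + 12)/4 = 6 + ((t² + (0*t)*t) + 12)/4 = 6 + ((t² + 0*t) + 12)/4 = 6 + ((t² + 0) + 12)/4 = 6 + (t² + 12)/4 = 6 + (12 + t²)/4 = 6 + (3 + t²/4) = 9 + t²/4)
b(T(-1*4)) - 1*(-19986) = (9 + (8 - 1*4)²/4) - 1*(-19986) = (9 + (8 - 4)²/4) + 19986 = (9 + (¼)*4²) + 19986 = (9 + (¼)*16) + 19986 = (9 + 4) + 19986 = 13 + 19986 = 19999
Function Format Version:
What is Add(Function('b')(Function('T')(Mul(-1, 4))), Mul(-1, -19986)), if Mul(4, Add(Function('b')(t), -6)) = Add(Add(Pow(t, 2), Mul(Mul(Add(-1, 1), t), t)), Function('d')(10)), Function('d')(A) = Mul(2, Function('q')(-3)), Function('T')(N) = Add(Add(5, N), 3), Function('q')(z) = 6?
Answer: 19999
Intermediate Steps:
Function('T')(N) = Add(8, N)
Function('d')(A) = 12 (Function('d')(A) = Mul(2, 6) = 12)
Function('b')(t) = Add(9, Mul(Rational(1, 4), Pow(t, 2))) (Function('b')(t) = Add(6, Mul(Rational(1, 4), Add(Add(Pow(t, 2), Mul(Mul(Add(-1, 1), t), t)), 12))) = Add(6, Mul(Rational(1, 4), Add(Add(Pow(t, 2), Mul(Mul(0, t), t)), 12))) = Add(6, Mul(Rational(1, 4), Add(Add(Pow(t, 2), Mul(0, t)), 12))) = Add(6, Mul(Rational(1, 4), Add(Add(Pow(t, 2), 0), 12))) = Add(6, Mul(Rational(1, 4), Add(Pow(t, 2), 12))) = Add(6, Mul(Rational(1, 4), Add(12, Pow(t, 2)))) = Add(6, Add(3, Mul(Rational(1, 4), Pow(t, 2)))) = Add(9, Mul(Rational(1, 4), Pow(t, 2))))
Add(Function('b')(Function('T')(Mul(-1, 4))), Mul(-1, -19986)) = Add(Add(9, Mul(Rational(1, 4), Pow(Add(8, Mul(-1, 4)), 2))), Mul(-1, -19986)) = Add(Add(9, Mul(Rational(1, 4), Pow(Add(8, -4), 2))), 19986) = Add(Add(9, Mul(Rational(1, 4), Pow(4, 2))), 19986) = Add(Add(9, Mul(Rational(1, 4), 16)), 19986) = Add(Add(9, 4), 19986) = Add(13, 19986) = 19999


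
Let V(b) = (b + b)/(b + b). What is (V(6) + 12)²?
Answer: 169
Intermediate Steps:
V(b) = 1 (V(b) = (2*b)/((2*b)) = (2*b)*(1/(2*b)) = 1)
(V(6) + 12)² = (1 + 12)² = 13² = 169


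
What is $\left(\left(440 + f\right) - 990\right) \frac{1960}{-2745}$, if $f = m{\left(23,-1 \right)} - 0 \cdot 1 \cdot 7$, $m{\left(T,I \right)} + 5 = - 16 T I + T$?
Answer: $\frac{64288}{549} \approx 117.1$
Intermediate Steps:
$m{\left(T,I \right)} = -5 + T - 16 I T$ ($m{\left(T,I \right)} = -5 + \left(- 16 T I + T\right) = -5 - \left(- T + 16 I T\right) = -5 + T - 16 I T$)
$f = 386$ ($f = \left(-5 + 23 - \left(-16\right) 23\right) - 0 \cdot 1 \cdot 7 = \left(-5 + 23 + 368\right) - 0 \cdot 7 = 386 - 0 = 386 + 0 = 386$)
$\left(\left(440 + f\right) - 990\right) \frac{1960}{-2745} = \left(\left(440 + 386\right) - 990\right) \frac{1960}{-2745} = \left(826 - 990\right) 1960 \left(- \frac{1}{2745}\right) = \left(-164\right) \left(- \frac{392}{549}\right) = \frac{64288}{549}$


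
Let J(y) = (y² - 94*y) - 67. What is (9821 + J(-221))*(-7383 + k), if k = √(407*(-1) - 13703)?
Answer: -585981327 + 79369*I*√14110 ≈ -5.8598e+8 + 9.4279e+6*I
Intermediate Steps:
k = I*√14110 (k = √(-407 - 13703) = √(-14110) = I*√14110 ≈ 118.79*I)
J(y) = -67 + y² - 94*y
(9821 + J(-221))*(-7383 + k) = (9821 + (-67 + (-221)² - 94*(-221)))*(-7383 + I*√14110) = (9821 + (-67 + 48841 + 20774))*(-7383 + I*√14110) = (9821 + 69548)*(-7383 + I*√14110) = 79369*(-7383 + I*√14110) = -585981327 + 79369*I*√14110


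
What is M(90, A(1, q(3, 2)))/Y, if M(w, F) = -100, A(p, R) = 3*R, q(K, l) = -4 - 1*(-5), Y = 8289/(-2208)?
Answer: 73600/2763 ≈ 26.638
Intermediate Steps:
Y = -2763/736 (Y = 8289*(-1/2208) = -2763/736 ≈ -3.7541)
q(K, l) = 1 (q(K, l) = -4 + 5 = 1)
M(90, A(1, q(3, 2)))/Y = -100/(-2763/736) = -100*(-736/2763) = 73600/2763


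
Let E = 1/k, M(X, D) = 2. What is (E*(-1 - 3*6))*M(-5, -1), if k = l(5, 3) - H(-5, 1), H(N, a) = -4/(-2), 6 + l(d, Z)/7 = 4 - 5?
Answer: 38/51 ≈ 0.74510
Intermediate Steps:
l(d, Z) = -49 (l(d, Z) = -42 + 7*(4 - 5) = -42 + 7*(-1) = -42 - 7 = -49)
H(N, a) = 2 (H(N, a) = -4*(-½) = 2)
k = -51 (k = -49 - 1*2 = -49 - 2 = -51)
E = -1/51 (E = 1/(-51) = -1/51 ≈ -0.019608)
(E*(-1 - 3*6))*M(-5, -1) = -(-1 - 3*6)/51*2 = -(-1 - 18)/51*2 = -1/51*(-19)*2 = (19/51)*2 = 38/51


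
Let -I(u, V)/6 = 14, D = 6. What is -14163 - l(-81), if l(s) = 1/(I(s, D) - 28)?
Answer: -1586255/112 ≈ -14163.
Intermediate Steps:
I(u, V) = -84 (I(u, V) = -6*14 = -84)
l(s) = -1/112 (l(s) = 1/(-84 - 28) = 1/(-112) = -1/112)
-14163 - l(-81) = -14163 - 1*(-1/112) = -14163 + 1/112 = -1586255/112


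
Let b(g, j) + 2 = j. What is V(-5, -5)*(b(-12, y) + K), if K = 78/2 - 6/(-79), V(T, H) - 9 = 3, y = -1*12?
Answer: 23772/79 ≈ 300.91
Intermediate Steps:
y = -12
b(g, j) = -2 + j
V(T, H) = 12 (V(T, H) = 9 + 3 = 12)
K = 3087/79 (K = 78*(1/2) - 6*(-1/79) = 39 + 6/79 = 3087/79 ≈ 39.076)
V(-5, -5)*(b(-12, y) + K) = 12*((-2 - 12) + 3087/79) = 12*(-14 + 3087/79) = 12*(1981/79) = 23772/79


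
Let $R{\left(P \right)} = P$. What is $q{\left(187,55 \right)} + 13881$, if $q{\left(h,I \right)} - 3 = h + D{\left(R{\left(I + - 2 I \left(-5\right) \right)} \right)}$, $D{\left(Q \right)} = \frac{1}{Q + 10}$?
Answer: $\frac{8653666}{615} \approx 14071.0$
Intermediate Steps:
$D{\left(Q \right)} = \frac{1}{10 + Q}$
$q{\left(h,I \right)} = 3 + h + \frac{1}{10 + 11 I}$ ($q{\left(h,I \right)} = 3 + \left(h + \frac{1}{10 + \left(I + - 2 I \left(-5\right)\right)}\right) = 3 + \left(h + \frac{1}{10 + \left(I + 10 I\right)}\right) = 3 + \left(h + \frac{1}{10 + 11 I}\right) = 3 + h + \frac{1}{10 + 11 I}$)
$q{\left(187,55 \right)} + 13881 = \frac{1 + \left(3 + 187\right) \left(10 + 11 \cdot 55\right)}{10 + 11 \cdot 55} + 13881 = \frac{1 + 190 \left(10 + 605\right)}{10 + 605} + 13881 = \frac{1 + 190 \cdot 615}{615} + 13881 = \frac{1 + 116850}{615} + 13881 = \frac{1}{615} \cdot 116851 + 13881 = \frac{116851}{615} + 13881 = \frac{8653666}{615}$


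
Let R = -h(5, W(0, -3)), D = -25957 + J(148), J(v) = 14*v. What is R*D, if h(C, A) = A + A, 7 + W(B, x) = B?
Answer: -334390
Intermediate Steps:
W(B, x) = -7 + B
h(C, A) = 2*A
D = -23885 (D = -25957 + 14*148 = -25957 + 2072 = -23885)
R = 14 (R = -2*(-7 + 0) = -2*(-7) = -1*(-14) = 14)
R*D = 14*(-23885) = -334390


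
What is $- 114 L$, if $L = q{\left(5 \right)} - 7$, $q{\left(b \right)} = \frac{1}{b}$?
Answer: $\frac{3876}{5} \approx 775.2$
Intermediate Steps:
$L = - \frac{34}{5}$ ($L = \frac{1}{5} - 7 = - \frac{34}{5} \approx -6.8$)
$- 114 L = \left(-114\right) \left(- \frac{34}{5}\right) = \frac{3876}{5}$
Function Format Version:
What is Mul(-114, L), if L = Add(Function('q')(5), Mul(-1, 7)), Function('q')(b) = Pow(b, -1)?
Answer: Rational(3876, 5) ≈ 775.20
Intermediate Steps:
L = Rational(-34, 5) (L = Add(Pow(5, -1), Mul(-1, 7)) = Add(Rational(1, 5), -7) = Rational(-34, 5) ≈ -6.8000)
Mul(-114, L) = Mul(-114, Rational(-34, 5)) = Rational(3876, 5)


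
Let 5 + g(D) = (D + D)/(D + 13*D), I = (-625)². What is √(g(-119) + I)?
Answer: √19140387/7 ≈ 625.00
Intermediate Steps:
I = 390625
g(D) = -34/7 (g(D) = -5 + (D + D)/(D + 13*D) = -5 + (2*D)/((14*D)) = -5 + (2*D)*(1/(14*D)) = -5 + ⅐ = -34/7)
√(g(-119) + I) = √(-34/7 + 390625) = √(2734341/7) = √19140387/7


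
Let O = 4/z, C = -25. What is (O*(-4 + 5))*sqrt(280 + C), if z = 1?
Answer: 4*sqrt(255) ≈ 63.875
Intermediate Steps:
O = 4 (O = 4/1 = 4*1 = 4)
(O*(-4 + 5))*sqrt(280 + C) = (4*(-4 + 5))*sqrt(280 - 25) = (4*1)*sqrt(255) = 4*sqrt(255)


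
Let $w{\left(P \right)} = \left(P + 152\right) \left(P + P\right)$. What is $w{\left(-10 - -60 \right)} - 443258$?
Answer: $-423058$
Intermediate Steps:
$w{\left(P \right)} = 2 P \left(152 + P\right)$ ($w{\left(P \right)} = \left(152 + P\right) 2 P = 2 P \left(152 + P\right)$)
$w{\left(-10 - -60 \right)} - 443258 = 2 \left(-10 - -60\right) \left(152 - -50\right) - 443258 = 2 \left(-10 + 60\right) \left(152 + \left(-10 + 60\right)\right) - 443258 = 2 \cdot 50 \left(152 + 50\right) - 443258 = 2 \cdot 50 \cdot 202 - 443258 = 20200 - 443258 = -423058$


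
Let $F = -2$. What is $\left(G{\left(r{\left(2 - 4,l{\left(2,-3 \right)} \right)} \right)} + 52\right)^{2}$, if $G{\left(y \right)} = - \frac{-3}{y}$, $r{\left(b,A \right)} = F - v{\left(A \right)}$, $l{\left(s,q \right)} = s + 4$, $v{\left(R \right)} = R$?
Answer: $\frac{170569}{64} \approx 2665.1$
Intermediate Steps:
$l{\left(s,q \right)} = 4 + s$
$r{\left(b,A \right)} = -2 - A$
$G{\left(y \right)} = \frac{3}{y}$
$\left(G{\left(r{\left(2 - 4,l{\left(2,-3 \right)} \right)} \right)} + 52\right)^{2} = \left(\frac{3}{-2 - \left(4 + 2\right)} + 52\right)^{2} = \left(\frac{3}{-2 - 6} + 52\right)^{2} = \left(\frac{3}{-8} + 52\right)^{2} = \left(3 \left(- \frac{1}{8}\right) + 52\right)^{2} = \left(- \frac{3}{8} + 52\right)^{2} = \left(\frac{413}{8}\right)^{2} = \frac{170569}{64}$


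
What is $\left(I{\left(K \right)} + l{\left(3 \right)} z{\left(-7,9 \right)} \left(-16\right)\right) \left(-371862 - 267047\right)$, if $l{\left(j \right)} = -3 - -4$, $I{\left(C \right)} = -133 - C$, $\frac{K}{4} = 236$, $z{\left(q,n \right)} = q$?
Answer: $616547185$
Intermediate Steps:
$K = 944$ ($K = 4 \cdot 236 = 944$)
$l{\left(j \right)} = 1$ ($l{\left(j \right)} = -3 + 4 = 1$)
$\left(I{\left(K \right)} + l{\left(3 \right)} z{\left(-7,9 \right)} \left(-16\right)\right) \left(-371862 - 267047\right) = \left(\left(-133 - 944\right) + 1 \left(-7\right) \left(-16\right)\right) \left(-371862 - 267047\right) = \left(\left(-133 - 944\right) - -112\right) \left(-638909\right) = \left(-1077 + 112\right) \left(-638909\right) = \left(-965\right) \left(-638909\right) = 616547185$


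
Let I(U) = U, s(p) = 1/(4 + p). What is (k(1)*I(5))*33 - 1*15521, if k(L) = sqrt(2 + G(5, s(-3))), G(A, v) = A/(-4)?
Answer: -15521 + 165*sqrt(3)/2 ≈ -15378.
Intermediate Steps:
G(A, v) = -A/4 (G(A, v) = A*(-1/4) = -A/4)
k(L) = sqrt(3)/2 (k(L) = sqrt(2 - 1/4*5) = sqrt(2 - 5/4) = sqrt(3/4) = sqrt(3)/2)
(k(1)*I(5))*33 - 1*15521 = ((sqrt(3)/2)*5)*33 - 1*15521 = (5*sqrt(3)/2)*33 - 15521 = 165*sqrt(3)/2 - 15521 = -15521 + 165*sqrt(3)/2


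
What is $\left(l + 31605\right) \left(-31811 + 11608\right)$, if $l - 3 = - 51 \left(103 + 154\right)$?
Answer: $-373775703$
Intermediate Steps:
$l = -13104$ ($l = 3 - 51 \left(103 + 154\right) = 3 - 13107 = -13104$)
$\left(l + 31605\right) \left(-31811 + 11608\right) = \left(-13104 + 31605\right) \left(-31811 + 11608\right) = 18501 \left(-20203\right) = -373775703$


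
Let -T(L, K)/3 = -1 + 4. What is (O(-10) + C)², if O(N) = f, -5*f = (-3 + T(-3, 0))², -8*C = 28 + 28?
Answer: 32041/25 ≈ 1281.6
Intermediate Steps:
T(L, K) = -9 (T(L, K) = -3*(-1 + 4) = -3*3 = -9)
C = -7 (C = -(28 + 28)/8 = -⅛*56 = -7)
f = -144/5 (f = -(-3 - 9)²/5 = -⅕*(-12)² = -⅕*144 = -144/5 ≈ -28.800)
O(N) = -144/5
(O(-10) + C)² = (-144/5 - 7)² = (-179/5)² = 32041/25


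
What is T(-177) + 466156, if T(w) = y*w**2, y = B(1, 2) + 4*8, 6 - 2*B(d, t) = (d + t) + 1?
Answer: 1500013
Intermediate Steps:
B(d, t) = 5/2 - d/2 - t/2 (B(d, t) = 3 - ((d + t) + 1)/2 = 3 - (1 + d + t)/2 = 3 + (-1/2 - d/2 - t/2) = 5/2 - d/2 - t/2)
y = 33 (y = (5/2 - 1/2*1 - 1/2*2) + 4*8 = (5/2 - 1/2 - 1) + 32 = 1 + 32 = 33)
T(w) = 33*w**2
T(-177) + 466156 = 33*(-177)**2 + 466156 = 33*31329 + 466156 = 1033857 + 466156 = 1500013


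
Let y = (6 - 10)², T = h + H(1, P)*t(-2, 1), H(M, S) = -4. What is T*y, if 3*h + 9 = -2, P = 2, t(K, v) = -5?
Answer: 784/3 ≈ 261.33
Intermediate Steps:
h = -11/3 (h = -3 + (⅓)*(-2) = -3 - ⅔ = -11/3 ≈ -3.6667)
T = 49/3 (T = -11/3 - 4*(-5) = -11/3 + 20 = 49/3 ≈ 16.333)
y = 16 (y = (-4)² = 16)
T*y = (49/3)*16 = 784/3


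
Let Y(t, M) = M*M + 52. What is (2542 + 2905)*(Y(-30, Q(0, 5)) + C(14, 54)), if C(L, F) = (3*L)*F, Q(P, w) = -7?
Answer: 12903943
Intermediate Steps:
C(L, F) = 3*F*L
Y(t, M) = 52 + M² (Y(t, M) = M² + 52 = 52 + M²)
(2542 + 2905)*(Y(-30, Q(0, 5)) + C(14, 54)) = (2542 + 2905)*((52 + (-7)²) + 3*54*14) = 5447*((52 + 49) + 2268) = 5447*(101 + 2268) = 5447*2369 = 12903943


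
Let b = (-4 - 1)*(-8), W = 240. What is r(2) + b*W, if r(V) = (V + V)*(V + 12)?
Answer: 9656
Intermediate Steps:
r(V) = 2*V*(12 + V) (r(V) = (2*V)*(12 + V) = 2*V*(12 + V))
b = 40 (b = -5*(-8) = 40)
r(2) + b*W = 2*2*(12 + 2) + 40*240 = 2*2*14 + 9600 = 56 + 9600 = 9656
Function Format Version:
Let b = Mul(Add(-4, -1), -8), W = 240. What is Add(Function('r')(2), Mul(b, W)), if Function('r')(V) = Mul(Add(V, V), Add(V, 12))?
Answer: 9656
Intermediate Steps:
Function('r')(V) = Mul(2, V, Add(12, V)) (Function('r')(V) = Mul(Mul(2, V), Add(12, V)) = Mul(2, V, Add(12, V)))
b = 40 (b = Mul(-5, -8) = 40)
Add(Function('r')(2), Mul(b, W)) = Add(Mul(2, 2, Add(12, 2)), Mul(40, 240)) = Add(Mul(2, 2, 14), 9600) = Add(56, 9600) = 9656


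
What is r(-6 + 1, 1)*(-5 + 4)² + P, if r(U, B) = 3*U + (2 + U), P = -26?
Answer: -44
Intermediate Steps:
r(U, B) = 2 + 4*U
r(-6 + 1, 1)*(-5 + 4)² + P = (2 + 4*(-6 + 1))*(-5 + 4)² - 26 = (2 + 4*(-5))*(-1)² - 26 = (2 - 20)*1 - 26 = -18*1 - 26 = -18 - 26 = -44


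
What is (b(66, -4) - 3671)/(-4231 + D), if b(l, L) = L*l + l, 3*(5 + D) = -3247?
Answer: 11607/15955 ≈ 0.72748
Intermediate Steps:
D = -3262/3 (D = -5 + (⅓)*(-3247) = -5 - 3247/3 = -3262/3 ≈ -1087.3)
b(l, L) = l + L*l
(b(66, -4) - 3671)/(-4231 + D) = (66*(1 - 4) - 3671)/(-4231 - 3262/3) = (66*(-3) - 3671)/(-15955/3) = (-198 - 3671)*(-3/15955) = -3869*(-3/15955) = 11607/15955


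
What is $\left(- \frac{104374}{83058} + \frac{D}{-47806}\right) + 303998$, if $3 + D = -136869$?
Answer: $\frac{301770586165409}{992667687} \approx 3.04 \cdot 10^{5}$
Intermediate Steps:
$D = -136872$ ($D = -3 - 136869 = -136872$)
$\left(- \frac{104374}{83058} + \frac{D}{-47806}\right) + 303998 = \left(- \frac{104374}{83058} - \frac{136872}{-47806}\right) + 303998 = \left(\left(-104374\right) \frac{1}{83058} - - \frac{68436}{23903}\right) + 303998 = \left(- \frac{52187}{41529} + \frac{68436}{23903}\right) + 303998 = \frac{1594652783}{992667687} + 303998 = \frac{301770586165409}{992667687}$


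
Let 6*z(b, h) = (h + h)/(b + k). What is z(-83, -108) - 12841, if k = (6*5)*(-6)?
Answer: -3377147/263 ≈ -12841.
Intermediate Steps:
k = -180 (k = 30*(-6) = -180)
z(b, h) = h/(3*(-180 + b)) (z(b, h) = ((h + h)/(b - 180))/6 = ((2*h)/(-180 + b))/6 = (2*h/(-180 + b))/6 = h/(3*(-180 + b)))
z(-83, -108) - 12841 = (⅓)*(-108)/(-180 - 83) - 12841 = (⅓)*(-108)/(-263) - 12841 = (⅓)*(-108)*(-1/263) - 12841 = 36/263 - 12841 = -3377147/263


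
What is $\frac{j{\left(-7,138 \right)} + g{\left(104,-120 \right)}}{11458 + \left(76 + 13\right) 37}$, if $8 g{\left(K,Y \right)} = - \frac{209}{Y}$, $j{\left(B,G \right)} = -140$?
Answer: $- \frac{134191}{14160960} \approx -0.0094761$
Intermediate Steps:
$g{\left(K,Y \right)} = - \frac{209}{8 Y}$ ($g{\left(K,Y \right)} = \frac{\left(-209\right) \frac{1}{Y}}{8} = - \frac{209}{8 Y}$)
$\frac{j{\left(-7,138 \right)} + g{\left(104,-120 \right)}}{11458 + \left(76 + 13\right) 37} = \frac{-140 - \frac{209}{8 \left(-120\right)}}{11458 + \left(76 + 13\right) 37} = \frac{-140 - - \frac{209}{960}}{11458 + 89 \cdot 37} = \frac{-140 + \frac{209}{960}}{11458 + 3293} = - \frac{134191}{960 \cdot 14751} = \left(- \frac{134191}{960}\right) \frac{1}{14751} = - \frac{134191}{14160960}$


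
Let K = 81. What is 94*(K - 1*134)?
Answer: -4982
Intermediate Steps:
94*(K - 1*134) = 94*(81 - 1*134) = 94*(81 - 134) = 94*(-53) = -4982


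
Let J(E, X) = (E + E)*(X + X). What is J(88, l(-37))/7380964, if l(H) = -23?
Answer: -2024/1845241 ≈ -0.0010969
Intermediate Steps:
J(E, X) = 4*E*X (J(E, X) = (2*E)*(2*X) = 4*E*X)
J(88, l(-37))/7380964 = (4*88*(-23))/7380964 = -8096*1/7380964 = -2024/1845241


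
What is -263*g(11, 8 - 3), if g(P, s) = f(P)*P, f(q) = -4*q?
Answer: 127292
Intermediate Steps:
g(P, s) = -4*P**2 (g(P, s) = (-4*P)*P = -4*P**2)
-263*g(11, 8 - 3) = -(-1052)*11**2 = -(-1052)*121 = -263*(-484) = 127292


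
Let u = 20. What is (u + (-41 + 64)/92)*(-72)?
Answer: -1458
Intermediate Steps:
(u + (-41 + 64)/92)*(-72) = (20 + (-41 + 64)/92)*(-72) = (20 + 23*(1/92))*(-72) = (20 + ¼)*(-72) = (81/4)*(-72) = -1458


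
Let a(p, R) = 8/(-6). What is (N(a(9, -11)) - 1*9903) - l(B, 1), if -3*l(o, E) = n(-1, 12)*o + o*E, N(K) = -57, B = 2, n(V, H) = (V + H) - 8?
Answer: -29872/3 ≈ -9957.3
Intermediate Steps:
n(V, H) = -8 + H + V (n(V, H) = (H + V) - 8 = -8 + H + V)
a(p, R) = -4/3 (a(p, R) = 8*(-⅙) = -4/3)
l(o, E) = -o - E*o/3 (l(o, E) = -((-8 + 12 - 1)*o + o*E)/3 = -(3*o + E*o)/3 = -o - E*o/3)
(N(a(9, -11)) - 1*9903) - l(B, 1) = (-57 - 1*9903) - (-1)*2*(3 + 1)/3 = (-57 - 9903) - (-1)*2*4/3 = -9960 - 1*(-8/3) = -9960 + 8/3 = -29872/3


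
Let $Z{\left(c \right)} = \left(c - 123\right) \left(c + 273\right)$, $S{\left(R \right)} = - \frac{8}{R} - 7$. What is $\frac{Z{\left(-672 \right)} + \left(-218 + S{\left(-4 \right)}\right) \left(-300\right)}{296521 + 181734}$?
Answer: $\frac{76821}{95651} \approx 0.80314$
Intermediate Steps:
$S{\left(R \right)} = -7 - \frac{8}{R}$
$Z{\left(c \right)} = \left(-123 + c\right) \left(273 + c\right)$
$\frac{Z{\left(-672 \right)} + \left(-218 + S{\left(-4 \right)}\right) \left(-300\right)}{296521 + 181734} = \frac{\left(-33579 + \left(-672\right)^{2} + 150 \left(-672\right)\right) + \left(-218 - \left(7 + \frac{8}{-4}\right)\right) \left(-300\right)}{296521 + 181734} = \frac{\left(-33579 + 451584 - 100800\right) + \left(-218 - 5\right) \left(-300\right)}{478255} = \left(317205 + \left(-218 + \left(-7 + 2\right)\right) \left(-300\right)\right) \frac{1}{478255} = \left(317205 + \left(-218 - 5\right) \left(-300\right)\right) \frac{1}{478255} = \left(317205 - -66900\right) \frac{1}{478255} = \left(317205 + 66900\right) \frac{1}{478255} = 384105 \cdot \frac{1}{478255} = \frac{76821}{95651}$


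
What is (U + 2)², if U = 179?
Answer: 32761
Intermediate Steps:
(U + 2)² = (179 + 2)² = 181² = 32761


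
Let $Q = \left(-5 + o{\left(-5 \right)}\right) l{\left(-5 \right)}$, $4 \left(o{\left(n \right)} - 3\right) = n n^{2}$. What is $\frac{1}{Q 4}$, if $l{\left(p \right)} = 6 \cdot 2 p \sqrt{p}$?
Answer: $- \frac{i \sqrt{5}}{39900} \approx - 5.6042 \cdot 10^{-5} i$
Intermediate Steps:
$o{\left(n \right)} = 3 + \frac{n^{3}}{4}$ ($o{\left(n \right)} = 3 + \frac{n n^{2}}{4} = 3 + \frac{n^{3}}{4}$)
$l{\left(p \right)} = 12 p^{\frac{3}{2}}$ ($l{\left(p \right)} = 12 p \sqrt{p} = 12 p^{\frac{3}{2}}$)
$Q = 1995 i \sqrt{5}$ ($Q = \left(-5 + \left(3 + \frac{\left(-5\right)^{3}}{4}\right)\right) 12 \left(-5\right)^{\frac{3}{2}} = \left(-5 + \left(3 + \frac{1}{4} \left(-125\right)\right)\right) 12 \left(- 5 i \sqrt{5}\right) = \left(-5 + \left(3 - \frac{125}{4}\right)\right) \left(- 60 i \sqrt{5}\right) = \left(-5 - \frac{113}{4}\right) \left(- 60 i \sqrt{5}\right) = - \frac{133 \left(- 60 i \sqrt{5}\right)}{4} = 1995 i \sqrt{5} \approx 4461.0 i$)
$\frac{1}{Q 4} = \frac{1}{1995 i \sqrt{5} \cdot 4} = \frac{1}{7980 i \sqrt{5}} = - \frac{i \sqrt{5}}{39900}$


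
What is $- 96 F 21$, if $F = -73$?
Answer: $147168$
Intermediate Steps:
$- 96 F 21 = \left(-96\right) \left(-73\right) 21 = 7008 \cdot 21 = 147168$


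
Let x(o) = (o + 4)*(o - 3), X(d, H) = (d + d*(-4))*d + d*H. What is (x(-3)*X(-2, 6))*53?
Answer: 7632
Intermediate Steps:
X(d, H) = -3*d**2 + H*d (X(d, H) = (d - 4*d)*d + H*d = (-3*d)*d + H*d = -3*d**2 + H*d)
x(o) = (-3 + o)*(4 + o) (x(o) = (4 + o)*(-3 + o) = (-3 + o)*(4 + o))
(x(-3)*X(-2, 6))*53 = ((-12 - 3 + (-3)**2)*(-2*(6 - 3*(-2))))*53 = ((-12 - 3 + 9)*(-2*(6 + 6)))*53 = -(-12)*12*53 = -6*(-24)*53 = 144*53 = 7632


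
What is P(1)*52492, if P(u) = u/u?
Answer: 52492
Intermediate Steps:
P(u) = 1
P(1)*52492 = 1*52492 = 52492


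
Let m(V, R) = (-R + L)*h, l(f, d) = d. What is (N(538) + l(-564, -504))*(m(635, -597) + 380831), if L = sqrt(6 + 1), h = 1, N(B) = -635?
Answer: -434446492 - 1139*sqrt(7) ≈ -4.3445e+8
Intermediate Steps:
L = sqrt(7) ≈ 2.6458
m(V, R) = sqrt(7) - R (m(V, R) = (-R + sqrt(7))*1 = (sqrt(7) - R)*1 = sqrt(7) - R)
(N(538) + l(-564, -504))*(m(635, -597) + 380831) = (-635 - 504)*((sqrt(7) - 1*(-597)) + 380831) = -1139*((sqrt(7) + 597) + 380831) = -1139*((597 + sqrt(7)) + 380831) = -1139*(381428 + sqrt(7)) = -434446492 - 1139*sqrt(7)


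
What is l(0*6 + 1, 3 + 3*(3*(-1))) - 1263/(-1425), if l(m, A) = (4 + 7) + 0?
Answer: 5646/475 ≈ 11.886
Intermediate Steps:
l(m, A) = 11 (l(m, A) = 11 + 0 = 11)
l(0*6 + 1, 3 + 3*(3*(-1))) - 1263/(-1425) = 11 - 1263/(-1425) = 11 - 1/1425*(-1263) = 11 + 421/475 = 5646/475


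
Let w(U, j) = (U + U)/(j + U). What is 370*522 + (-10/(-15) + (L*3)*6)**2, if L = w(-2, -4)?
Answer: 1739704/9 ≈ 1.9330e+5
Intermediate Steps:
w(U, j) = 2*U/(U + j) (w(U, j) = (2*U)/(U + j) = 2*U/(U + j))
L = 2/3 (L = 2*(-2)/(-2 - 4) = 2*(-2)/(-6) = 2*(-2)*(-1/6) = 2/3 ≈ 0.66667)
370*522 + (-10/(-15) + (L*3)*6)**2 = 370*522 + (-10/(-15) + ((2/3)*3)*6)**2 = 193140 + (-10*(-1/15) + 2*6)**2 = 193140 + (2/3 + 12)**2 = 193140 + (38/3)**2 = 193140 + 1444/9 = 1739704/9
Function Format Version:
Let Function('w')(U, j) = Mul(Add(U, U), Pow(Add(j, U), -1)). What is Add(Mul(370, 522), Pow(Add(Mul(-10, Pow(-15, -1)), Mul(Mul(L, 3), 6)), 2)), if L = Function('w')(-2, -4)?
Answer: Rational(1739704, 9) ≈ 1.9330e+5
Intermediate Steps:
Function('w')(U, j) = Mul(2, U, Pow(Add(U, j), -1)) (Function('w')(U, j) = Mul(Mul(2, U), Pow(Add(U, j), -1)) = Mul(2, U, Pow(Add(U, j), -1)))
L = Rational(2, 3) (L = Mul(2, -2, Pow(Add(-2, -4), -1)) = Mul(2, -2, Pow(-6, -1)) = Mul(2, -2, Rational(-1, 6)) = Rational(2, 3) ≈ 0.66667)
Add(Mul(370, 522), Pow(Add(Mul(-10, Pow(-15, -1)), Mul(Mul(L, 3), 6)), 2)) = Add(Mul(370, 522), Pow(Add(Mul(-10, Pow(-15, -1)), Mul(Mul(Rational(2, 3), 3), 6)), 2)) = Add(193140, Pow(Add(Mul(-10, Rational(-1, 15)), Mul(2, 6)), 2)) = Add(193140, Pow(Add(Rational(2, 3), 12), 2)) = Add(193140, Pow(Rational(38, 3), 2)) = Add(193140, Rational(1444, 9)) = Rational(1739704, 9)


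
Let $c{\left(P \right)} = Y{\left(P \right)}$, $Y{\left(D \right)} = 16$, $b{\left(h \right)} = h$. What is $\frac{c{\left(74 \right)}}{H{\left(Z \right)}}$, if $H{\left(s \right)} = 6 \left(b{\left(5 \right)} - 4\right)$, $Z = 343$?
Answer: $\frac{8}{3} \approx 2.6667$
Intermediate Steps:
$H{\left(s \right)} = 6$ ($H{\left(s \right)} = 6 \left(5 - 4\right) = 6 \cdot 1 = 6$)
$c{\left(P \right)} = 16$
$\frac{c{\left(74 \right)}}{H{\left(Z \right)}} = \frac{16}{6} = 16 \cdot \frac{1}{6} = \frac{8}{3}$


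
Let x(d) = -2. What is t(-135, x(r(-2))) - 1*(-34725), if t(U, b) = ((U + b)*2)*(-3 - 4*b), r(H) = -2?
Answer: 33355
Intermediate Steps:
t(U, b) = (-3 - 4*b)*(2*U + 2*b) (t(U, b) = (2*U + 2*b)*(-3 - 4*b) = (-3 - 4*b)*(2*U + 2*b))
t(-135, x(r(-2))) - 1*(-34725) = (-8*(-2)² - 6*(-135) - 6*(-2) - 8*(-135)*(-2)) - 1*(-34725) = (-8*4 + 810 + 12 - 2160) + 34725 = (-32 + 810 + 12 - 2160) + 34725 = -1370 + 34725 = 33355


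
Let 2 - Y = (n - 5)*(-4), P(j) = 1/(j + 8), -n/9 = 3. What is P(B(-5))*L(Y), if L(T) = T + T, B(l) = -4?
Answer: -63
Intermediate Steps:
n = -27 (n = -9*3 = -27)
P(j) = 1/(8 + j)
Y = -126 (Y = 2 - (-27 - 5)*(-4) = 2 - (-32)*(-4) = 2 - 1*128 = 2 - 128 = -126)
L(T) = 2*T
P(B(-5))*L(Y) = (2*(-126))/(8 - 4) = -252/4 = (¼)*(-252) = -63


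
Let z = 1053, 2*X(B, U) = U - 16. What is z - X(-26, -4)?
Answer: 1063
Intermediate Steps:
X(B, U) = -8 + U/2 (X(B, U) = (U - 16)/2 = (-16 + U)/2 = -8 + U/2)
z - X(-26, -4) = 1053 - (-8 + (1/2)*(-4)) = 1053 - (-8 - 2) = 1053 - 1*(-10) = 1053 + 10 = 1063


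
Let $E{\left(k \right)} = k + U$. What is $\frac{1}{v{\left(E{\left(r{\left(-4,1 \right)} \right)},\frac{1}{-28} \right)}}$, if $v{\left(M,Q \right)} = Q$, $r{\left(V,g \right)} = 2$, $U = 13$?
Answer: $-28$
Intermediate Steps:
$E{\left(k \right)} = 13 + k$ ($E{\left(k \right)} = k + 13 = 13 + k$)
$\frac{1}{v{\left(E{\left(r{\left(-4,1 \right)} \right)},\frac{1}{-28} \right)}} = \frac{1}{\frac{1}{-28}} = \frac{1}{- \frac{1}{28}} = -28$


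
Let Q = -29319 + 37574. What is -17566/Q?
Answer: -17566/8255 ≈ -2.1279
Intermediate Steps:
Q = 8255
-17566/Q = -17566/8255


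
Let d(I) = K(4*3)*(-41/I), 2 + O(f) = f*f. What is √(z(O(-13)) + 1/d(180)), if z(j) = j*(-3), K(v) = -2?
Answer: I*√838491/41 ≈ 22.334*I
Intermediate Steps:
O(f) = -2 + f² (O(f) = -2 + f*f = -2 + f²)
z(j) = -3*j
d(I) = 82/I (d(I) = -(-82)/I = 82/I)
√(z(O(-13)) + 1/d(180)) = √(-3*(-2 + (-13)²) + 1/(82/180)) = √(-3*(-2 + 169) + 1/(82*(1/180))) = √(-3*167 + 1/(41/90)) = √(-501 + 90/41) = √(-20451/41) = I*√838491/41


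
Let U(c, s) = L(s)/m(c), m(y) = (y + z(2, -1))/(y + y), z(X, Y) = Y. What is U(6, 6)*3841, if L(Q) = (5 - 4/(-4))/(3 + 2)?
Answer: 276552/25 ≈ 11062.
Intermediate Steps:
L(Q) = 6/5 (L(Q) = (5 - 4*(-¼))/5 = (5 + 1)*(⅕) = 6*(⅕) = 6/5)
m(y) = (-1 + y)/(2*y) (m(y) = (y - 1)/(y + y) = (-1 + y)/((2*y)) = (-1 + y)*(1/(2*y)) = (-1 + y)/(2*y))
U(c, s) = 12*c/(5*(-1 + c)) (U(c, s) = 6/(5*(((-1 + c)/(2*c)))) = 6*(2*c/(-1 + c))/5 = 12*c/(5*(-1 + c)))
U(6, 6)*3841 = ((12/5)*6/(-1 + 6))*3841 = ((12/5)*6/5)*3841 = ((12/5)*6*(⅕))*3841 = (72/25)*3841 = 276552/25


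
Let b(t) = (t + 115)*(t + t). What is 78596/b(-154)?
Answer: 2807/429 ≈ 6.5431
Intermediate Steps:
b(t) = 2*t*(115 + t) (b(t) = (115 + t)*(2*t) = 2*t*(115 + t))
78596/b(-154) = 78596/((2*(-154)*(115 - 154))) = 78596/((2*(-154)*(-39))) = 78596/12012 = 78596*(1/12012) = 2807/429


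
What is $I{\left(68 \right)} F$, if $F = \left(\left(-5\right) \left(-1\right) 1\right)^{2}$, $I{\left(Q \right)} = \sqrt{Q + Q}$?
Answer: $50 \sqrt{34} \approx 291.55$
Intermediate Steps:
$I{\left(Q \right)} = \sqrt{2} \sqrt{Q}$ ($I{\left(Q \right)} = \sqrt{2 Q} = \sqrt{2} \sqrt{Q}$)
$F = 25$ ($F = \left(5 \cdot 1\right)^{2} = 5^{2} = 25$)
$I{\left(68 \right)} F = \sqrt{2} \sqrt{68} \cdot 25 = \sqrt{2} \cdot 2 \sqrt{17} \cdot 25 = 2 \sqrt{34} \cdot 25 = 50 \sqrt{34}$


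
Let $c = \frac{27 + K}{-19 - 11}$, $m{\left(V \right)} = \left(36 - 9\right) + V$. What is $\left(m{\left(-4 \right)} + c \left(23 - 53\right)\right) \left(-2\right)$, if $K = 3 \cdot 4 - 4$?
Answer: $-116$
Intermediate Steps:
$K = 8$ ($K = 12 - 4 = 8$)
$m{\left(V \right)} = 27 + V$
$c = - \frac{7}{6}$ ($c = \frac{27 + 8}{-19 - 11} = \frac{35}{-30} = 35 \left(- \frac{1}{30}\right) = - \frac{7}{6} \approx -1.1667$)
$\left(m{\left(-4 \right)} + c \left(23 - 53\right)\right) \left(-2\right) = \left(\left(27 - 4\right) - \frac{7 \left(23 - 53\right)}{6}\right) \left(-2\right) = \left(23 - -35\right) \left(-2\right) = \left(23 + 35\right) \left(-2\right) = 58 \left(-2\right) = -116$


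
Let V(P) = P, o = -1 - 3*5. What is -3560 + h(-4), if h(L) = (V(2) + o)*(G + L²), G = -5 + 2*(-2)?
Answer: -3658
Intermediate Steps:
G = -9 (G = -5 - 4 = -9)
o = -16 (o = -1 - 15 = -16)
h(L) = 126 - 14*L² (h(L) = (2 - 16)*(-9 + L²) = -14*(-9 + L²) = 126 - 14*L²)
-3560 + h(-4) = -3560 + (126 - 14*(-4)²) = -3560 + (126 - 14*16) = -3560 + (126 - 224) = -3560 - 98 = -3658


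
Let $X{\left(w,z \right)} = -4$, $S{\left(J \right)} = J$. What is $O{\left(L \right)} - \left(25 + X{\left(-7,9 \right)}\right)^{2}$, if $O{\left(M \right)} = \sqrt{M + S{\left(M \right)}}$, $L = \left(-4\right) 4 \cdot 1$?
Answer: $-441 + 4 i \sqrt{2} \approx -441.0 + 5.6569 i$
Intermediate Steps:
$L = -16$ ($L = \left(-16\right) 1 = -16$)
$O{\left(M \right)} = \sqrt{2} \sqrt{M}$ ($O{\left(M \right)} = \sqrt{M + M} = \sqrt{2 M} = \sqrt{2} \sqrt{M}$)
$O{\left(L \right)} - \left(25 + X{\left(-7,9 \right)}\right)^{2} = \sqrt{2} \sqrt{-16} - \left(25 - 4\right)^{2} = \sqrt{2} \cdot 4 i - 21^{2} = 4 i \sqrt{2} - 441 = -441 + 4 i \sqrt{2}$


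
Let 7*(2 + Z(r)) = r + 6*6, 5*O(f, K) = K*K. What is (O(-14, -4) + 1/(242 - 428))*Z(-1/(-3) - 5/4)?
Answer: 751663/78120 ≈ 9.6219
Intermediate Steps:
O(f, K) = K**2/5 (O(f, K) = (K*K)/5 = K**2/5)
Z(r) = 22/7 + r/7 (Z(r) = -2 + (r + 6*6)/7 = -2 + (r + 36)/7 = -2 + (36 + r)/7 = -2 + (36/7 + r/7) = 22/7 + r/7)
(O(-14, -4) + 1/(242 - 428))*Z(-1/(-3) - 5/4) = ((1/5)*(-4)**2 + 1/(242 - 428))*(22/7 + (-1/(-3) - 5/4)/7) = ((1/5)*16 + 1/(-186))*(22/7 + (-1*(-1/3) - 5*1/4)/7) = (16/5 - 1/186)*(22/7 + (1/3 - 5/4)/7) = 2971*(22/7 + (1/7)*(-11/12))/930 = 2971*(22/7 - 11/84)/930 = (2971/930)*(253/84) = 751663/78120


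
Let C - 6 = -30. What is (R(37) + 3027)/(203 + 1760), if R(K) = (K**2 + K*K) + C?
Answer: 5741/1963 ≈ 2.9246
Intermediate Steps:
C = -24 (C = 6 - 30 = -24)
R(K) = -24 + 2*K**2 (R(K) = (K**2 + K*K) - 24 = (K**2 + K**2) - 24 = 2*K**2 - 24 = -24 + 2*K**2)
(R(37) + 3027)/(203 + 1760) = ((-24 + 2*37**2) + 3027)/(203 + 1760) = ((-24 + 2*1369) + 3027)/1963 = ((-24 + 2738) + 3027)*(1/1963) = (2714 + 3027)*(1/1963) = 5741*(1/1963) = 5741/1963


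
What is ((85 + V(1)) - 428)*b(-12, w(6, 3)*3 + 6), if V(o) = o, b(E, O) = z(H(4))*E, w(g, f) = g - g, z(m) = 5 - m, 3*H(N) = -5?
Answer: 27360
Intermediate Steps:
H(N) = -5/3 (H(N) = (⅓)*(-5) = -5/3)
w(g, f) = 0
b(E, O) = 20*E/3 (b(E, O) = (5 - 1*(-5/3))*E = (5 + 5/3)*E = 20*E/3)
((85 + V(1)) - 428)*b(-12, w(6, 3)*3 + 6) = ((85 + 1) - 428)*((20/3)*(-12)) = (86 - 428)*(-80) = -342*(-80) = 27360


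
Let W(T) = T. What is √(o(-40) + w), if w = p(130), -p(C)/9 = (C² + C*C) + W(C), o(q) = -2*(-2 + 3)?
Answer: 2*I*√76343 ≈ 552.6*I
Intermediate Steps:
o(q) = -2 (o(q) = -2*1 = -2)
p(C) = -18*C² - 9*C (p(C) = -9*((C² + C*C) + C) = -9*((C² + C²) + C) = -9*(2*C² + C) = -9*(C + 2*C²) = -18*C² - 9*C)
w = -305370 (w = 9*130*(-1 - 2*130) = 9*130*(-1 - 260) = 9*130*(-261) = -305370)
√(o(-40) + w) = √(-2 - 305370) = √(-305372) = 2*I*√76343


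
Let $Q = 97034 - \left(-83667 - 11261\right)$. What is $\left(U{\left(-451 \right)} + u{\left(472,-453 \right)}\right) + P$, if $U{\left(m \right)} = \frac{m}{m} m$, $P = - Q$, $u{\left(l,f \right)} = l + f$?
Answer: $-192394$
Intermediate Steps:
$u{\left(l,f \right)} = f + l$
$Q = 191962$ ($Q = 97034 - -94928 = 97034 + 94928 = 191962$)
$P = -191962$ ($P = \left(-1\right) 191962 = -191962$)
$U{\left(m \right)} = m$ ($U{\left(m \right)} = 1 m = m$)
$\left(U{\left(-451 \right)} + u{\left(472,-453 \right)}\right) + P = \left(-451 + \left(-453 + 472\right)\right) - 191962 = \left(-451 + 19\right) - 191962 = -432 - 191962 = -192394$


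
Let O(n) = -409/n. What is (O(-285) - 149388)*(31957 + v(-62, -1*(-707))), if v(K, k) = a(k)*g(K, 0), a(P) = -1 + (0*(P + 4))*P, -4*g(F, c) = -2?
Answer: -2721106904123/570 ≈ -4.7739e+9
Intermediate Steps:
g(F, c) = ½ (g(F, c) = -¼*(-2) = ½)
a(P) = -1 (a(P) = -1 + (0*(4 + P))*P = -1 + 0*P = -1 + 0 = -1)
v(K, k) = -½ (v(K, k) = -1*½ = -½)
(O(-285) - 149388)*(31957 + v(-62, -1*(-707))) = (-409/(-285) - 149388)*(31957 - ½) = (-409*(-1/285) - 149388)*(63913/2) = (409/285 - 149388)*(63913/2) = -42575171/285*63913/2 = -2721106904123/570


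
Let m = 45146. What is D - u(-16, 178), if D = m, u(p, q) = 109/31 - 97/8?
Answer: 11198343/248 ≈ 45155.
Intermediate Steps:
u(p, q) = -2135/248 (u(p, q) = 109*(1/31) - 97*1/8 = 109/31 - 97/8 = -2135/248)
D = 45146
D - u(-16, 178) = 45146 - 1*(-2135/248) = 45146 + 2135/248 = 11198343/248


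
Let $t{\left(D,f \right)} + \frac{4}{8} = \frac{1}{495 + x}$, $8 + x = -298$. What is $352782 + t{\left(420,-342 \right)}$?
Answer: $\frac{133351409}{378} \approx 3.5278 \cdot 10^{5}$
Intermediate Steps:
$x = -306$ ($x = -8 - 298 = -306$)
$t{\left(D,f \right)} = - \frac{187}{378}$ ($t{\left(D,f \right)} = - \frac{1}{2} + \frac{1}{495 - 306} = - \frac{1}{2} + \frac{1}{189} = - \frac{187}{378}$)
$352782 + t{\left(420,-342 \right)} = 352782 - \frac{187}{378} = \frac{133351409}{378}$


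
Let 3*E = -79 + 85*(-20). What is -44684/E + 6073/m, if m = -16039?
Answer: 713085387/9511127 ≈ 74.974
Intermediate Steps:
E = -593 (E = (-79 + 85*(-20))/3 = (-79 - 1700)/3 = (1/3)*(-1779) = -593)
-44684/E + 6073/m = -44684/(-593) + 6073/(-16039) = -44684*(-1/593) + 6073*(-1/16039) = 44684/593 - 6073/16039 = 713085387/9511127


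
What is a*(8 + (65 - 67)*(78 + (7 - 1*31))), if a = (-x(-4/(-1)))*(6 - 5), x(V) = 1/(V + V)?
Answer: 25/2 ≈ 12.500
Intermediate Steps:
x(V) = 1/(2*V)
a = -⅛ (a = (-1/(2*((-4/(-1)))))*(6 - 5) = -1/(2*((-4*(-1))))*1 = -1/(2*4)*1 = -1*⅛*1 = -⅛*1 = -⅛ ≈ -0.12500)
a*(8 + (65 - 67)*(78 + (7 - 1*31))) = -(8 + (65 - 67)*(78 + (7 - 1*31)))/8 = -(8 - 2*(78 + (7 - 31)))/8 = -(8 - 2*(78 - 24))/8 = -(8 - 2*54)/8 = -(8 - 108)/8 = -⅛*(-100) = 25/2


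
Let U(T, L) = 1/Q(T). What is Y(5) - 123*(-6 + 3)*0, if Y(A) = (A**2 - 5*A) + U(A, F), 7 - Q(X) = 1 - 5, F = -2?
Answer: 1/11 ≈ 0.090909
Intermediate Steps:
Q(X) = 11 (Q(X) = 7 - (1 - 5) = 7 - 1*(-4) = 7 + 4 = 11)
U(T, L) = 1/11
Y(A) = 1/11 + A**2 - 5*A (Y(A) = (A**2 - 5*A) + 1/11 = 1/11 + A**2 - 5*A)
Y(5) - 123*(-6 + 3)*0 = (1/11 + 5**2 - 5*5) - 123*(-6 + 3)*0 = (1/11 + 25 - 25) - (-369)*0 = 1/11 - 123*0 = 1/11 + 0 = 1/11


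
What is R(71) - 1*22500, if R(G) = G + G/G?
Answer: -22428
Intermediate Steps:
R(G) = 1 + G (R(G) = G + 1 = 1 + G)
R(71) - 1*22500 = (1 + 71) - 1*22500 = 72 - 22500 = -22428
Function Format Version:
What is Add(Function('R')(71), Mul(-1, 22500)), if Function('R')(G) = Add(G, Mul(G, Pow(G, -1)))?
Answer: -22428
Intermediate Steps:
Function('R')(G) = Add(1, G) (Function('R')(G) = Add(G, 1) = Add(1, G))
Add(Function('R')(71), Mul(-1, 22500)) = Add(Add(1, 71), Mul(-1, 22500)) = Add(72, -22500) = -22428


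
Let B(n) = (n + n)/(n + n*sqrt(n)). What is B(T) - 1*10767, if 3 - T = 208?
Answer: (-10767*sqrt(205) + 10765*I)/(sqrt(205) - I) ≈ -10767.0 - 0.13901*I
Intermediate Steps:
T = -205 (T = 3 - 1*208 = 3 - 208 = -205)
B(n) = 2*n/(n + n**(3/2)) (B(n) = (2*n)/(n + n**(3/2)) = 2*n/(n + n**(3/2)))
B(T) - 1*10767 = 2*(-205)/(-205 + (-205)**(3/2)) - 1*10767 = 2*(-205)/(-205 - 205*I*sqrt(205)) - 10767 = -410/(-205 - 205*I*sqrt(205)) - 10767 = -10767 - 410/(-205 - 205*I*sqrt(205))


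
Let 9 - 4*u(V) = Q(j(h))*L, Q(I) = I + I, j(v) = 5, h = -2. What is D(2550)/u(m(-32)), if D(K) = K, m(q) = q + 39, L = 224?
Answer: -10200/2231 ≈ -4.5719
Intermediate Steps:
Q(I) = 2*I
m(q) = 39 + q
u(V) = -2231/4 (u(V) = 9/4 - 2*5*224/4 = 9/4 - 5*224/2 = 9/4 - ¼*2240 = 9/4 - 560 = -2231/4)
D(2550)/u(m(-32)) = 2550/(-2231/4) = 2550*(-4/2231) = -10200/2231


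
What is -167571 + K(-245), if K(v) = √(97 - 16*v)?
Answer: -167571 + √4017 ≈ -1.6751e+5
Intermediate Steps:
-167571 + K(-245) = -167571 + √(97 - 16*(-245)) = -167571 + √(97 + 3920) = -167571 + √4017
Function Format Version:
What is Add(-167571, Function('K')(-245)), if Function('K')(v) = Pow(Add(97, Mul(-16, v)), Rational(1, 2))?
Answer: Add(-167571, Pow(4017, Rational(1, 2))) ≈ -1.6751e+5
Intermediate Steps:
Add(-167571, Function('K')(-245)) = Add(-167571, Pow(Add(97, Mul(-16, -245)), Rational(1, 2))) = Add(-167571, Pow(Add(97, 3920), Rational(1, 2))) = Add(-167571, Pow(4017, Rational(1, 2)))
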